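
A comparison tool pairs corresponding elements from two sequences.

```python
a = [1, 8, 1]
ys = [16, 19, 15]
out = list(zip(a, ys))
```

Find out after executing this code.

Step 1: zip pairs elements at same index:
  Index 0: (1, 16)
  Index 1: (8, 19)
  Index 2: (1, 15)
Therefore out = [(1, 16), (8, 19), (1, 15)].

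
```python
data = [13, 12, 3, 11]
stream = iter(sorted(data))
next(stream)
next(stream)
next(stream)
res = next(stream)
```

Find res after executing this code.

Step 1: sorted([13, 12, 3, 11]) = [3, 11, 12, 13].
Step 2: Create iterator and skip 3 elements.
Step 3: next() returns 13.
Therefore res = 13.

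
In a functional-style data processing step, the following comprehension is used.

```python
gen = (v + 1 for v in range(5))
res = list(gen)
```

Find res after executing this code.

Step 1: For each v in range(5), compute v+1:
  v=0: 0+1 = 1
  v=1: 1+1 = 2
  v=2: 2+1 = 3
  v=3: 3+1 = 4
  v=4: 4+1 = 5
Therefore res = [1, 2, 3, 4, 5].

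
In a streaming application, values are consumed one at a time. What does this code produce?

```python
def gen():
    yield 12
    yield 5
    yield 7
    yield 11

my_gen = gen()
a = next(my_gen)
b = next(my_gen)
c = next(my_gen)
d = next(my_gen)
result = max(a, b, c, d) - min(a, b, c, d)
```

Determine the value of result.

Step 1: Create generator and consume all values:
  a = next(my_gen) = 12
  b = next(my_gen) = 5
  c = next(my_gen) = 7
  d = next(my_gen) = 11
Step 2: max = 12, min = 5, result = 12 - 5 = 7.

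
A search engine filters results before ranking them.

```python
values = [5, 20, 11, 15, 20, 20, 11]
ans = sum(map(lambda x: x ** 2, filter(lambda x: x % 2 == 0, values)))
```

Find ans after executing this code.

Step 1: Filter even numbers from [5, 20, 11, 15, 20, 20, 11]: [20, 20, 20]
Step 2: Square each: [400, 400, 400]
Step 3: Sum = 1200.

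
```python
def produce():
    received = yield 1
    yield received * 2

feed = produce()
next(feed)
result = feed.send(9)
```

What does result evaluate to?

Step 1: next(feed) advances to first yield, producing 1.
Step 2: send(9) resumes, received = 9.
Step 3: yield received * 2 = 9 * 2 = 18.
Therefore result = 18.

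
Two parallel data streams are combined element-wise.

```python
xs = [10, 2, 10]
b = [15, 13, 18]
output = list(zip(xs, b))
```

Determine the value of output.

Step 1: zip pairs elements at same index:
  Index 0: (10, 15)
  Index 1: (2, 13)
  Index 2: (10, 18)
Therefore output = [(10, 15), (2, 13), (10, 18)].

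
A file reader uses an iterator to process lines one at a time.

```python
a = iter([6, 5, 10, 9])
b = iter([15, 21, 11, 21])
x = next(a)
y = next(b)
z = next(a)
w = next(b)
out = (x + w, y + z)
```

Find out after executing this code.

Step 1: a iterates [6, 5, 10, 9], b iterates [15, 21, 11, 21].
Step 2: x = next(a) = 6, y = next(b) = 15.
Step 3: z = next(a) = 5, w = next(b) = 21.
Step 4: out = (6 + 21, 15 + 5) = (27, 20).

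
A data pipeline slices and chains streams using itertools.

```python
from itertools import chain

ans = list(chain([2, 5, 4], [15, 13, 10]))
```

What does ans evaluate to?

Step 1: chain() concatenates iterables: [2, 5, 4] + [15, 13, 10].
Therefore ans = [2, 5, 4, 15, 13, 10].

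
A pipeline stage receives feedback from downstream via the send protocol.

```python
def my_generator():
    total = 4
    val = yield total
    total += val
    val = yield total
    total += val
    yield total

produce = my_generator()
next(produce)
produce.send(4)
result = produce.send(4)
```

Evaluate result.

Step 1: next() -> yield total=4.
Step 2: send(4) -> val=4, total = 4+4 = 8, yield 8.
Step 3: send(4) -> val=4, total = 8+4 = 12, yield 12.
Therefore result = 12.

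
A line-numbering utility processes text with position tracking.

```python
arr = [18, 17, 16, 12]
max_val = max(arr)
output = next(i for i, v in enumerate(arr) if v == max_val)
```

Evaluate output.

Step 1: max([18, 17, 16, 12]) = 18.
Step 2: Find first index where value == 18:
  Index 0: 18 == 18, found!
Therefore output = 0.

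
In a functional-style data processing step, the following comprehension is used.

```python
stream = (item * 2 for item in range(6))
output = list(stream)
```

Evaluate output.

Step 1: For each item in range(6), compute item*2:
  item=0: 0*2 = 0
  item=1: 1*2 = 2
  item=2: 2*2 = 4
  item=3: 3*2 = 6
  item=4: 4*2 = 8
  item=5: 5*2 = 10
Therefore output = [0, 2, 4, 6, 8, 10].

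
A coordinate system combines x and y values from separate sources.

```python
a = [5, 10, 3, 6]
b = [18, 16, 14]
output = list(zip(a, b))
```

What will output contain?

Step 1: zip stops at shortest (len(a)=4, len(b)=3):
  Index 0: (5, 18)
  Index 1: (10, 16)
  Index 2: (3, 14)
Step 2: Last element of a (6) has no pair, dropped.
Therefore output = [(5, 18), (10, 16), (3, 14)].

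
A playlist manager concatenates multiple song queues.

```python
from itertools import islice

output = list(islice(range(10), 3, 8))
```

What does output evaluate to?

Step 1: islice(range(10), 3, 8) takes elements at indices [3, 8).
Step 2: Elements: [3, 4, 5, 6, 7].
Therefore output = [3, 4, 5, 6, 7].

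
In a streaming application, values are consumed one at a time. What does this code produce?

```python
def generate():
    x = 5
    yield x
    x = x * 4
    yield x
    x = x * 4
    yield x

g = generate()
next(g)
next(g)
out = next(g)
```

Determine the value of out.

Step 1: Trace through generator execution:
  Yield 1: x starts at 5, yield 5
  Yield 2: x = 5 * 4 = 20, yield 20
  Yield 3: x = 20 * 4 = 80, yield 80
Step 2: First next() gets 5, second next() gets the second value, third next() yields 80.
Therefore out = 80.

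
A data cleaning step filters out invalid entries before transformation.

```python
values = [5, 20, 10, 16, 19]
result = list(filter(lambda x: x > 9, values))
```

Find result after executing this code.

Step 1: Filter elements > 9:
  5: removed
  20: kept
  10: kept
  16: kept
  19: kept
Therefore result = [20, 10, 16, 19].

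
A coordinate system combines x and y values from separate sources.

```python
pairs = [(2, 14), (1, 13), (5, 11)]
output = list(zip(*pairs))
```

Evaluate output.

Step 1: zip(*pairs) transposes: unzips [(2, 14), (1, 13), (5, 11)] into separate sequences.
Step 2: First elements: (2, 1, 5), second elements: (14, 13, 11).
Therefore output = [(2, 1, 5), (14, 13, 11)].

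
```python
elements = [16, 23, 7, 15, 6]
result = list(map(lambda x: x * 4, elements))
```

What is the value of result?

Step 1: Apply lambda x: x * 4 to each element:
  16 -> 64
  23 -> 92
  7 -> 28
  15 -> 60
  6 -> 24
Therefore result = [64, 92, 28, 60, 24].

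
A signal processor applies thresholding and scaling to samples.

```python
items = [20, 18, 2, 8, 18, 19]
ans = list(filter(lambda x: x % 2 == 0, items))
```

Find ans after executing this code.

Step 1: Filter elements divisible by 2:
  20 % 2 = 0: kept
  18 % 2 = 0: kept
  2 % 2 = 0: kept
  8 % 2 = 0: kept
  18 % 2 = 0: kept
  19 % 2 = 1: removed
Therefore ans = [20, 18, 2, 8, 18].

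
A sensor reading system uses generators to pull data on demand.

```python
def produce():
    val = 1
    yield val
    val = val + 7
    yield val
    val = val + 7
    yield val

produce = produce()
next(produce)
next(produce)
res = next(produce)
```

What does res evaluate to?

Step 1: Trace through generator execution:
  Yield 1: val starts at 1, yield 1
  Yield 2: val = 1 + 7 = 8, yield 8
  Yield 3: val = 8 + 7 = 15, yield 15
Step 2: First next() gets 1, second next() gets the second value, third next() yields 15.
Therefore res = 15.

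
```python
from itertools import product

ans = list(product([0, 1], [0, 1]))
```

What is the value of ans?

Step 1: product([0, 1], [0, 1]) gives all pairs:
  (0, 0)
  (0, 1)
  (1, 0)
  (1, 1)
Therefore ans = [(0, 0), (0, 1), (1, 0), (1, 1)].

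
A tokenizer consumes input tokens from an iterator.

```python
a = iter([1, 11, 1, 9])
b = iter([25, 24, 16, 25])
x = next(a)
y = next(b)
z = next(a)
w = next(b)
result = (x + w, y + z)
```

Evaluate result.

Step 1: a iterates [1, 11, 1, 9], b iterates [25, 24, 16, 25].
Step 2: x = next(a) = 1, y = next(b) = 25.
Step 3: z = next(a) = 11, w = next(b) = 24.
Step 4: result = (1 + 24, 25 + 11) = (25, 36).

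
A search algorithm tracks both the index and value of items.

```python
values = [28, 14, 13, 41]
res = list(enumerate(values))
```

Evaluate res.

Step 1: enumerate pairs each element with its index:
  (0, 28)
  (1, 14)
  (2, 13)
  (3, 41)
Therefore res = [(0, 28), (1, 14), (2, 13), (3, 41)].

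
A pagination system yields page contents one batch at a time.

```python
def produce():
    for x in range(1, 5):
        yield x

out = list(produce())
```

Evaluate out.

Step 1: The generator yields each value from range(1, 5).
Step 2: list() consumes all yields: [1, 2, 3, 4].
Therefore out = [1, 2, 3, 4].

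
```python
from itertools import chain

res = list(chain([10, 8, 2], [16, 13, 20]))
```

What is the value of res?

Step 1: chain() concatenates iterables: [10, 8, 2] + [16, 13, 20].
Therefore res = [10, 8, 2, 16, 13, 20].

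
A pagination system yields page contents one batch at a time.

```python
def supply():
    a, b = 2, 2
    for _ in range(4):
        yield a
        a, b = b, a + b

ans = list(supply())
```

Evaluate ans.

Step 1: Fibonacci-like sequence starting with a=2, b=2:
  Iteration 1: yield a=2, then a,b = 2,4
  Iteration 2: yield a=2, then a,b = 4,6
  Iteration 3: yield a=4, then a,b = 6,10
  Iteration 4: yield a=6, then a,b = 10,16
Therefore ans = [2, 2, 4, 6].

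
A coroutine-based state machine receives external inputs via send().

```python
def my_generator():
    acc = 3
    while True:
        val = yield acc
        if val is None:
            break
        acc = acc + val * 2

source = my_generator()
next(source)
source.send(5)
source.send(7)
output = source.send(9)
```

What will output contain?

Step 1: next() -> yield acc=3.
Step 2: send(5) -> val=5, acc = 3 + 5*2 = 13, yield 13.
Step 3: send(7) -> val=7, acc = 13 + 7*2 = 27, yield 27.
Step 4: send(9) -> val=9, acc = 27 + 9*2 = 45, yield 45.
Therefore output = 45.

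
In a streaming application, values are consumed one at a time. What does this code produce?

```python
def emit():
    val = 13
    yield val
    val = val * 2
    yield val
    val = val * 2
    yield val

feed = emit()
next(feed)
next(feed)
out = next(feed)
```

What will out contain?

Step 1: Trace through generator execution:
  Yield 1: val starts at 13, yield 13
  Yield 2: val = 13 * 2 = 26, yield 26
  Yield 3: val = 26 * 2 = 52, yield 52
Step 2: First next() gets 13, second next() gets the second value, third next() yields 52.
Therefore out = 52.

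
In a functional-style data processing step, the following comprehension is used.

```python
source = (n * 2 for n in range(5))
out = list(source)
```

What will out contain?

Step 1: For each n in range(5), compute n*2:
  n=0: 0*2 = 0
  n=1: 1*2 = 2
  n=2: 2*2 = 4
  n=3: 3*2 = 6
  n=4: 4*2 = 8
Therefore out = [0, 2, 4, 6, 8].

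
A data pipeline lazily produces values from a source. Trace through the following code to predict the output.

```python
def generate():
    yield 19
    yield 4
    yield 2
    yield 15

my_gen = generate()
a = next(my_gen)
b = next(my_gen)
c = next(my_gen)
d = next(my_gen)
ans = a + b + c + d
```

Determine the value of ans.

Step 1: Create generator and consume all values:
  a = next(my_gen) = 19
  b = next(my_gen) = 4
  c = next(my_gen) = 2
  d = next(my_gen) = 15
Step 2: ans = 19 + 4 + 2 + 15 = 40.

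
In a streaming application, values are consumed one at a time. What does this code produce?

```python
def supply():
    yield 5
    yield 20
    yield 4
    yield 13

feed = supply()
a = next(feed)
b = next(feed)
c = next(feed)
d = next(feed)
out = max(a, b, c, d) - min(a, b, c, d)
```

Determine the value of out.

Step 1: Create generator and consume all values:
  a = next(feed) = 5
  b = next(feed) = 20
  c = next(feed) = 4
  d = next(feed) = 13
Step 2: max = 20, min = 4, out = 20 - 4 = 16.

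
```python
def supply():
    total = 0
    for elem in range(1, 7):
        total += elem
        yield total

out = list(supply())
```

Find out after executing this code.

Step 1: Generator accumulates running sum:
  elem=1: total = 1, yield 1
  elem=2: total = 3, yield 3
  elem=3: total = 6, yield 6
  elem=4: total = 10, yield 10
  elem=5: total = 15, yield 15
  elem=6: total = 21, yield 21
Therefore out = [1, 3, 6, 10, 15, 21].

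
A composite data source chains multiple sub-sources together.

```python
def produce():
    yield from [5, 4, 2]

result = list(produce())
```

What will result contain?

Step 1: yield from delegates to the iterable, yielding each element.
Step 2: Collected values: [5, 4, 2].
Therefore result = [5, 4, 2].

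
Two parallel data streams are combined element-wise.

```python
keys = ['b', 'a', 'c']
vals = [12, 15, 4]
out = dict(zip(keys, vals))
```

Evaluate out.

Step 1: zip pairs keys with values:
  'b' -> 12
  'a' -> 15
  'c' -> 4
Therefore out = {'b': 12, 'a': 15, 'c': 4}.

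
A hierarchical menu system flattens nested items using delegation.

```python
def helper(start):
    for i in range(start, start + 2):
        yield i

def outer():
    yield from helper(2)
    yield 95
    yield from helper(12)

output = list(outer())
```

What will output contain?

Step 1: outer() delegates to helper(2):
  yield 2
  yield 3
Step 2: yield 95
Step 3: Delegates to helper(12):
  yield 12
  yield 13
Therefore output = [2, 3, 95, 12, 13].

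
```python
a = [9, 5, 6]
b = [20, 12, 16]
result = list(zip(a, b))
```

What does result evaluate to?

Step 1: zip pairs elements at same index:
  Index 0: (9, 20)
  Index 1: (5, 12)
  Index 2: (6, 16)
Therefore result = [(9, 20), (5, 12), (6, 16)].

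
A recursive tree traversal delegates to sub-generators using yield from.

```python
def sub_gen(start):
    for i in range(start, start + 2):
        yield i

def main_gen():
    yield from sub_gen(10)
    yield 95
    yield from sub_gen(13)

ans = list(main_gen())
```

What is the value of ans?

Step 1: main_gen() delegates to sub_gen(10):
  yield 10
  yield 11
Step 2: yield 95
Step 3: Delegates to sub_gen(13):
  yield 13
  yield 14
Therefore ans = [10, 11, 95, 13, 14].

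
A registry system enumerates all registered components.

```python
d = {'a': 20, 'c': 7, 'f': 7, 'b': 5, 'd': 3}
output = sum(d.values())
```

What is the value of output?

Step 1: d.values() = [20, 7, 7, 5, 3].
Step 2: sum = 42.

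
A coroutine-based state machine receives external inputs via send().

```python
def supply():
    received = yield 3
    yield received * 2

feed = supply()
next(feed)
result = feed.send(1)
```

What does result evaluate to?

Step 1: next(feed) advances to first yield, producing 3.
Step 2: send(1) resumes, received = 1.
Step 3: yield received * 2 = 1 * 2 = 2.
Therefore result = 2.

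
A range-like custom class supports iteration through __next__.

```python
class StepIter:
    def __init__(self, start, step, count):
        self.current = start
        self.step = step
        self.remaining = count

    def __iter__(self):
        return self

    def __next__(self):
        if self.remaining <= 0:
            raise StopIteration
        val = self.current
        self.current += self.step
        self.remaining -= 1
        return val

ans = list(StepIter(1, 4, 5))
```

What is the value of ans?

Step 1: StepIter starts at 1, increments by 4, for 5 steps:
  Yield 1, then current += 4
  Yield 5, then current += 4
  Yield 9, then current += 4
  Yield 13, then current += 4
  Yield 17, then current += 4
Therefore ans = [1, 5, 9, 13, 17].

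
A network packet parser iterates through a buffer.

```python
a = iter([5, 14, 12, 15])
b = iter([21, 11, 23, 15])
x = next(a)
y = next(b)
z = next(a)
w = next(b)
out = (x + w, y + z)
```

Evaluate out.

Step 1: a iterates [5, 14, 12, 15], b iterates [21, 11, 23, 15].
Step 2: x = next(a) = 5, y = next(b) = 21.
Step 3: z = next(a) = 14, w = next(b) = 11.
Step 4: out = (5 + 11, 21 + 14) = (16, 35).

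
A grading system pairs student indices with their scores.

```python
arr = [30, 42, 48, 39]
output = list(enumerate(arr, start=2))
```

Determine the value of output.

Step 1: enumerate with start=2:
  (2, 30)
  (3, 42)
  (4, 48)
  (5, 39)
Therefore output = [(2, 30), (3, 42), (4, 48), (5, 39)].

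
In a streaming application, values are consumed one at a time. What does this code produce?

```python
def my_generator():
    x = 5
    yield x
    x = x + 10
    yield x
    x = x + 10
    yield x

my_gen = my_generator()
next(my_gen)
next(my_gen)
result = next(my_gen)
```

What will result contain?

Step 1: Trace through generator execution:
  Yield 1: x starts at 5, yield 5
  Yield 2: x = 5 + 10 = 15, yield 15
  Yield 3: x = 15 + 10 = 25, yield 25
Step 2: First next() gets 5, second next() gets the second value, third next() yields 25.
Therefore result = 25.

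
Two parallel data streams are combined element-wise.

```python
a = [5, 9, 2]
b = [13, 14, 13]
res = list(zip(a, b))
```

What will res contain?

Step 1: zip pairs elements at same index:
  Index 0: (5, 13)
  Index 1: (9, 14)
  Index 2: (2, 13)
Therefore res = [(5, 13), (9, 14), (2, 13)].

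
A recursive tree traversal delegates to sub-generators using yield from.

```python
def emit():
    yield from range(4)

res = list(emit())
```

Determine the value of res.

Step 1: yield from delegates to the iterable, yielding each element.
Step 2: Collected values: [0, 1, 2, 3].
Therefore res = [0, 1, 2, 3].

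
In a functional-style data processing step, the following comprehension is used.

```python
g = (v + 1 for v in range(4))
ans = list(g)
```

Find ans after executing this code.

Step 1: For each v in range(4), compute v+1:
  v=0: 0+1 = 1
  v=1: 1+1 = 2
  v=2: 2+1 = 3
  v=3: 3+1 = 4
Therefore ans = [1, 2, 3, 4].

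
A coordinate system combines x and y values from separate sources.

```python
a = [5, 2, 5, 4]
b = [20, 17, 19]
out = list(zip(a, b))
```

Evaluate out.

Step 1: zip stops at shortest (len(a)=4, len(b)=3):
  Index 0: (5, 20)
  Index 1: (2, 17)
  Index 2: (5, 19)
Step 2: Last element of a (4) has no pair, dropped.
Therefore out = [(5, 20), (2, 17), (5, 19)].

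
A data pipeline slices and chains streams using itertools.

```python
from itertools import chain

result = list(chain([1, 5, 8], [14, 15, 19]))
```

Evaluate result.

Step 1: chain() concatenates iterables: [1, 5, 8] + [14, 15, 19].
Therefore result = [1, 5, 8, 14, 15, 19].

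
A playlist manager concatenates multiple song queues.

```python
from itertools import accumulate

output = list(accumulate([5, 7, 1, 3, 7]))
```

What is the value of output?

Step 1: accumulate computes running sums:
  + 5 = 5
  + 7 = 12
  + 1 = 13
  + 3 = 16
  + 7 = 23
Therefore output = [5, 12, 13, 16, 23].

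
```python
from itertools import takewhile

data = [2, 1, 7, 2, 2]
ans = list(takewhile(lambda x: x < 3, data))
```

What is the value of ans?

Step 1: takewhile stops at first element >= 3:
  2 < 3: take
  1 < 3: take
  7 >= 3: stop
Therefore ans = [2, 1].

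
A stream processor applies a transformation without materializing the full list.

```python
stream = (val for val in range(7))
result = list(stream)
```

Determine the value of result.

Step 1: Generator expression iterates range(7): [0, 1, 2, 3, 4, 5, 6].
Step 2: list() collects all values.
Therefore result = [0, 1, 2, 3, 4, 5, 6].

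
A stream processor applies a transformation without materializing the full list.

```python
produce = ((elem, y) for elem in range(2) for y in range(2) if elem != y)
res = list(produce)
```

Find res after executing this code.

Step 1: Nested generator over range(2) x range(2) where elem != y:
  (0, 0): excluded (elem == y)
  (0, 1): included
  (1, 0): included
  (1, 1): excluded (elem == y)
Therefore res = [(0, 1), (1, 0)].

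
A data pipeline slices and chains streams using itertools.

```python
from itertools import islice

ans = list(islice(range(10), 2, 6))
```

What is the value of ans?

Step 1: islice(range(10), 2, 6) takes elements at indices [2, 6).
Step 2: Elements: [2, 3, 4, 5].
Therefore ans = [2, 3, 4, 5].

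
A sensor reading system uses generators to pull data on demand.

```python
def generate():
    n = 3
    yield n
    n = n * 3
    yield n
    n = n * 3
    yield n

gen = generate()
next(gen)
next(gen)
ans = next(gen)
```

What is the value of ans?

Step 1: Trace through generator execution:
  Yield 1: n starts at 3, yield 3
  Yield 2: n = 3 * 3 = 9, yield 9
  Yield 3: n = 9 * 3 = 27, yield 27
Step 2: First next() gets 3, second next() gets the second value, third next() yields 27.
Therefore ans = 27.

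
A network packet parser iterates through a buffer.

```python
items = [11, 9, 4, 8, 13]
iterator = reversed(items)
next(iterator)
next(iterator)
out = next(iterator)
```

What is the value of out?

Step 1: reversed([11, 9, 4, 8, 13]) gives iterator: [13, 8, 4, 9, 11].
Step 2: First next() = 13, second next() = 8.
Step 3: Third next() = 4.
Therefore out = 4.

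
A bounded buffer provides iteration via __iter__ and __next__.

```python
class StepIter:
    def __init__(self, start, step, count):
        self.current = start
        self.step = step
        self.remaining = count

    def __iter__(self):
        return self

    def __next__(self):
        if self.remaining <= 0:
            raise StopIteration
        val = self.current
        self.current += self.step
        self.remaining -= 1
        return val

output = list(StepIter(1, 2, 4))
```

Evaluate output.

Step 1: StepIter starts at 1, increments by 2, for 4 steps:
  Yield 1, then current += 2
  Yield 3, then current += 2
  Yield 5, then current += 2
  Yield 7, then current += 2
Therefore output = [1, 3, 5, 7].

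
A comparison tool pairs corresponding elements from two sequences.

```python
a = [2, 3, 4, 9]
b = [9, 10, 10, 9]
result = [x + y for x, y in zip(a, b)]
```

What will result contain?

Step 1: Add corresponding elements:
  2 + 9 = 11
  3 + 10 = 13
  4 + 10 = 14
  9 + 9 = 18
Therefore result = [11, 13, 14, 18].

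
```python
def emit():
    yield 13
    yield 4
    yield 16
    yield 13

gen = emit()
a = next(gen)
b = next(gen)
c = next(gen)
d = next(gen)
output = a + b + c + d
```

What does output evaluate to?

Step 1: Create generator and consume all values:
  a = next(gen) = 13
  b = next(gen) = 4
  c = next(gen) = 16
  d = next(gen) = 13
Step 2: output = 13 + 4 + 16 + 13 = 46.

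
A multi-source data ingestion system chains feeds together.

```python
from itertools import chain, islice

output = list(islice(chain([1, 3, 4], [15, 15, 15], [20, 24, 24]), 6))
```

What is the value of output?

Step 1: chain([1, 3, 4], [15, 15, 15], [20, 24, 24]) = [1, 3, 4, 15, 15, 15, 20, 24, 24].
Step 2: islice takes first 6 elements: [1, 3, 4, 15, 15, 15].
Therefore output = [1, 3, 4, 15, 15, 15].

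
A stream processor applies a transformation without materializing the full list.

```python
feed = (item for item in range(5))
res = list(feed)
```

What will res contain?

Step 1: Generator expression iterates range(5): [0, 1, 2, 3, 4].
Step 2: list() collects all values.
Therefore res = [0, 1, 2, 3, 4].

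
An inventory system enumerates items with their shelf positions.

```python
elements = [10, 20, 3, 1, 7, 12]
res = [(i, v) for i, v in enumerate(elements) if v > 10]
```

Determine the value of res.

Step 1: Filter enumerate([10, 20, 3, 1, 7, 12]) keeping v > 10:
  (0, 10): 10 <= 10, excluded
  (1, 20): 20 > 10, included
  (2, 3): 3 <= 10, excluded
  (3, 1): 1 <= 10, excluded
  (4, 7): 7 <= 10, excluded
  (5, 12): 12 > 10, included
Therefore res = [(1, 20), (5, 12)].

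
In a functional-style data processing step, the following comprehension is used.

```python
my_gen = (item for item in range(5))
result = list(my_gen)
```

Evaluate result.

Step 1: Generator expression iterates range(5): [0, 1, 2, 3, 4].
Step 2: list() collects all values.
Therefore result = [0, 1, 2, 3, 4].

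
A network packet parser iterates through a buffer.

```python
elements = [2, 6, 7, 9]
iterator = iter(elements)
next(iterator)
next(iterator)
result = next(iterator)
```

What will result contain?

Step 1: Create iterator over [2, 6, 7, 9].
Step 2: next() consumes 2.
Step 3: next() consumes 6.
Step 4: next() returns 7.
Therefore result = 7.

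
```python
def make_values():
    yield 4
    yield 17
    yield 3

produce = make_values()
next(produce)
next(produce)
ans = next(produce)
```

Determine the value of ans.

Step 1: make_values() creates a generator.
Step 2: next(produce) yields 4 (consumed and discarded).
Step 3: next(produce) yields 17 (consumed and discarded).
Step 4: next(produce) yields 3, assigned to ans.
Therefore ans = 3.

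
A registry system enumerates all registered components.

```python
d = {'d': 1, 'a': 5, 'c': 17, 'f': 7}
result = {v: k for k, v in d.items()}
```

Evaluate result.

Step 1: Invert dict (swap keys and values):
  'd': 1 -> 1: 'd'
  'a': 5 -> 5: 'a'
  'c': 17 -> 17: 'c'
  'f': 7 -> 7: 'f'
Therefore result = {1: 'd', 5: 'a', 17: 'c', 7: 'f'}.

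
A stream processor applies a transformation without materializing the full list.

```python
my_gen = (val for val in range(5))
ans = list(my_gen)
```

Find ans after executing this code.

Step 1: Generator expression iterates range(5): [0, 1, 2, 3, 4].
Step 2: list() collects all values.
Therefore ans = [0, 1, 2, 3, 4].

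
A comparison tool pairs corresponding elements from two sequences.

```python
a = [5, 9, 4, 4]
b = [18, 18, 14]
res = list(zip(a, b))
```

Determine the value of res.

Step 1: zip stops at shortest (len(a)=4, len(b)=3):
  Index 0: (5, 18)
  Index 1: (9, 18)
  Index 2: (4, 14)
Step 2: Last element of a (4) has no pair, dropped.
Therefore res = [(5, 18), (9, 18), (4, 14)].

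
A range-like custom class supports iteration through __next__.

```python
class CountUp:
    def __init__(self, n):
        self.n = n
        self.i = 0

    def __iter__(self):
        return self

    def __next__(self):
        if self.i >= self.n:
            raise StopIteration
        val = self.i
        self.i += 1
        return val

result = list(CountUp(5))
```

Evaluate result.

Step 1: CountUp(5) creates an iterator counting 0 to 4.
Step 2: list() consumes all values: [0, 1, 2, 3, 4].
Therefore result = [0, 1, 2, 3, 4].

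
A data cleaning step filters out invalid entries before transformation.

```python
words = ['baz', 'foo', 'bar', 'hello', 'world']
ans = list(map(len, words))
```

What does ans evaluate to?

Step 1: Map len() to each word:
  'baz' -> 3
  'foo' -> 3
  'bar' -> 3
  'hello' -> 5
  'world' -> 5
Therefore ans = [3, 3, 3, 5, 5].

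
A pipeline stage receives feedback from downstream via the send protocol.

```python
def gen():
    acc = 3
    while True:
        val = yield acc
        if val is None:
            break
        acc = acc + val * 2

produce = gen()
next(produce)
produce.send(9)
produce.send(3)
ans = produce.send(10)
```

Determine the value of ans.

Step 1: next() -> yield acc=3.
Step 2: send(9) -> val=9, acc = 3 + 9*2 = 21, yield 21.
Step 3: send(3) -> val=3, acc = 21 + 3*2 = 27, yield 27.
Step 4: send(10) -> val=10, acc = 27 + 10*2 = 47, yield 47.
Therefore ans = 47.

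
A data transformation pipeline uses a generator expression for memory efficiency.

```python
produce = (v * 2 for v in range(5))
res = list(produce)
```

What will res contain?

Step 1: For each v in range(5), compute v*2:
  v=0: 0*2 = 0
  v=1: 1*2 = 2
  v=2: 2*2 = 4
  v=3: 3*2 = 6
  v=4: 4*2 = 8
Therefore res = [0, 2, 4, 6, 8].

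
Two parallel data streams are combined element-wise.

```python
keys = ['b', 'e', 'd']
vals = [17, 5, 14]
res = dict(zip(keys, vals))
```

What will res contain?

Step 1: zip pairs keys with values:
  'b' -> 17
  'e' -> 5
  'd' -> 14
Therefore res = {'b': 17, 'e': 5, 'd': 14}.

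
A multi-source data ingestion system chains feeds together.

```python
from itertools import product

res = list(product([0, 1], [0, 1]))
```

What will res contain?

Step 1: product([0, 1], [0, 1]) gives all pairs:
  (0, 0)
  (0, 1)
  (1, 0)
  (1, 1)
Therefore res = [(0, 0), (0, 1), (1, 0), (1, 1)].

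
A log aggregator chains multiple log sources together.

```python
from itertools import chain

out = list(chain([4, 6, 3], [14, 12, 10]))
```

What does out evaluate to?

Step 1: chain() concatenates iterables: [4, 6, 3] + [14, 12, 10].
Therefore out = [4, 6, 3, 14, 12, 10].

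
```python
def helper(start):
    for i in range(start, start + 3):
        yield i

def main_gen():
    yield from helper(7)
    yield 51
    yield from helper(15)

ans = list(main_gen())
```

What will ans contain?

Step 1: main_gen() delegates to helper(7):
  yield 7
  yield 8
  yield 9
Step 2: yield 51
Step 3: Delegates to helper(15):
  yield 15
  yield 16
  yield 17
Therefore ans = [7, 8, 9, 51, 15, 16, 17].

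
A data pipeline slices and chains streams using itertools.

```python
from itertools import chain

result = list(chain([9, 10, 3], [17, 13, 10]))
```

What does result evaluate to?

Step 1: chain() concatenates iterables: [9, 10, 3] + [17, 13, 10].
Therefore result = [9, 10, 3, 17, 13, 10].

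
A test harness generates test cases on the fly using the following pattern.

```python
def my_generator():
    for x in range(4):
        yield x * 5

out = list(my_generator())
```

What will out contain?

Step 1: For each x in range(4), yield x * 5:
  x=0: yield 0 * 5 = 0
  x=1: yield 1 * 5 = 5
  x=2: yield 2 * 5 = 10
  x=3: yield 3 * 5 = 15
Therefore out = [0, 5, 10, 15].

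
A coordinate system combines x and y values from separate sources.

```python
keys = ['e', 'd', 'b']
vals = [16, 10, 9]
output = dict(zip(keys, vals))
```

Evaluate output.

Step 1: zip pairs keys with values:
  'e' -> 16
  'd' -> 10
  'b' -> 9
Therefore output = {'e': 16, 'd': 10, 'b': 9}.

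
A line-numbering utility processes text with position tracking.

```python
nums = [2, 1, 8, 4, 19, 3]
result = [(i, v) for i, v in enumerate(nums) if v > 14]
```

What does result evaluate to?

Step 1: Filter enumerate([2, 1, 8, 4, 19, 3]) keeping v > 14:
  (0, 2): 2 <= 14, excluded
  (1, 1): 1 <= 14, excluded
  (2, 8): 8 <= 14, excluded
  (3, 4): 4 <= 14, excluded
  (4, 19): 19 > 14, included
  (5, 3): 3 <= 14, excluded
Therefore result = [(4, 19)].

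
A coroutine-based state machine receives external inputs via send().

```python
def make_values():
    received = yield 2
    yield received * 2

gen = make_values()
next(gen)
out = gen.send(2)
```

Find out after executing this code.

Step 1: next(gen) advances to first yield, producing 2.
Step 2: send(2) resumes, received = 2.
Step 3: yield received * 2 = 2 * 2 = 4.
Therefore out = 4.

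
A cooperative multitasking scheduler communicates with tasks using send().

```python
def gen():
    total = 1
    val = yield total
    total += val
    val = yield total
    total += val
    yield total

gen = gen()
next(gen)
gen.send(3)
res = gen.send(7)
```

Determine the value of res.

Step 1: next() -> yield total=1.
Step 2: send(3) -> val=3, total = 1+3 = 4, yield 4.
Step 3: send(7) -> val=7, total = 4+7 = 11, yield 11.
Therefore res = 11.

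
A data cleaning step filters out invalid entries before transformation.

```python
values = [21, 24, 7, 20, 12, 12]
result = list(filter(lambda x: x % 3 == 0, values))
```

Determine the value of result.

Step 1: Filter elements divisible by 3:
  21 % 3 = 0: kept
  24 % 3 = 0: kept
  7 % 3 = 1: removed
  20 % 3 = 2: removed
  12 % 3 = 0: kept
  12 % 3 = 0: kept
Therefore result = [21, 24, 12, 12].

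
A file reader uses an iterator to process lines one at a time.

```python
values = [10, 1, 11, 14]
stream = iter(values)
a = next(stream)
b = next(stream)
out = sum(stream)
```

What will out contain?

Step 1: Create iterator over [10, 1, 11, 14].
Step 2: a = next() = 10, b = next() = 1.
Step 3: sum() of remaining [11, 14] = 25.
Therefore out = 25.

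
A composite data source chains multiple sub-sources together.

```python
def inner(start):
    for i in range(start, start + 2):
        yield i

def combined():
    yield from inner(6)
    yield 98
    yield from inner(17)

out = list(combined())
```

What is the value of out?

Step 1: combined() delegates to inner(6):
  yield 6
  yield 7
Step 2: yield 98
Step 3: Delegates to inner(17):
  yield 17
  yield 18
Therefore out = [6, 7, 98, 17, 18].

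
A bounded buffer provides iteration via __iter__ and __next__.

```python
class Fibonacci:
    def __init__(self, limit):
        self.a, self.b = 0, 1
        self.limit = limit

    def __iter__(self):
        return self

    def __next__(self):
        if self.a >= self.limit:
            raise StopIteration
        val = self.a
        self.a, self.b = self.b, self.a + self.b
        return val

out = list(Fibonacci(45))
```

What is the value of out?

Step 1: Fibonacci-like sequence (a=0, b=1) until >= 45:
  Yield 0, then a,b = 1,1
  Yield 1, then a,b = 1,2
  Yield 1, then a,b = 2,3
  Yield 2, then a,b = 3,5
  Yield 3, then a,b = 5,8
  Yield 5, then a,b = 8,13
  Yield 8, then a,b = 13,21
  Yield 13, then a,b = 21,34
  Yield 21, then a,b = 34,55
  Yield 34, then a,b = 55,89
Step 2: 55 >= 45, stop.
Therefore out = [0, 1, 1, 2, 3, 5, 8, 13, 21, 34].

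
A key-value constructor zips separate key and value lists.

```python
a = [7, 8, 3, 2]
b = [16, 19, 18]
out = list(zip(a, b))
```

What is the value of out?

Step 1: zip stops at shortest (len(a)=4, len(b)=3):
  Index 0: (7, 16)
  Index 1: (8, 19)
  Index 2: (3, 18)
Step 2: Last element of a (2) has no pair, dropped.
Therefore out = [(7, 16), (8, 19), (3, 18)].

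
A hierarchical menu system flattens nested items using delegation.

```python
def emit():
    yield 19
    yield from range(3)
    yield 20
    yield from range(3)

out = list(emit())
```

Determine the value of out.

Step 1: Trace yields in order:
  yield 19
  yield 0
  yield 1
  yield 2
  yield 20
  yield 0
  yield 1
  yield 2
Therefore out = [19, 0, 1, 2, 20, 0, 1, 2].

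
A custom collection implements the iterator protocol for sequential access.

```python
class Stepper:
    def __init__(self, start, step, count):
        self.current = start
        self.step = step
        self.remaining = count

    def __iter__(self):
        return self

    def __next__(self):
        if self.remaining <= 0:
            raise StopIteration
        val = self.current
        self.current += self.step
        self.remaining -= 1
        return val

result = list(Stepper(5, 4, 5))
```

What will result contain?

Step 1: Stepper starts at 5, increments by 4, for 5 steps:
  Yield 5, then current += 4
  Yield 9, then current += 4
  Yield 13, then current += 4
  Yield 17, then current += 4
  Yield 21, then current += 4
Therefore result = [5, 9, 13, 17, 21].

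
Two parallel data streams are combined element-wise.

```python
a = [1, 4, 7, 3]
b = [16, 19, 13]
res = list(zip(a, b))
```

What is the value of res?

Step 1: zip stops at shortest (len(a)=4, len(b)=3):
  Index 0: (1, 16)
  Index 1: (4, 19)
  Index 2: (7, 13)
Step 2: Last element of a (3) has no pair, dropped.
Therefore res = [(1, 16), (4, 19), (7, 13)].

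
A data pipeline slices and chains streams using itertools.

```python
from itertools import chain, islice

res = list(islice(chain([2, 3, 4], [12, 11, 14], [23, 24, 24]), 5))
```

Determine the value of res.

Step 1: chain([2, 3, 4], [12, 11, 14], [23, 24, 24]) = [2, 3, 4, 12, 11, 14, 23, 24, 24].
Step 2: islice takes first 5 elements: [2, 3, 4, 12, 11].
Therefore res = [2, 3, 4, 12, 11].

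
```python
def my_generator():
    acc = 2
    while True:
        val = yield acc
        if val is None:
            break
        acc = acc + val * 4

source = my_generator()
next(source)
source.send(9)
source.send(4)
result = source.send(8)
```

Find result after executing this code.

Step 1: next() -> yield acc=2.
Step 2: send(9) -> val=9, acc = 2 + 9*4 = 38, yield 38.
Step 3: send(4) -> val=4, acc = 38 + 4*4 = 54, yield 54.
Step 4: send(8) -> val=8, acc = 54 + 8*4 = 86, yield 86.
Therefore result = 86.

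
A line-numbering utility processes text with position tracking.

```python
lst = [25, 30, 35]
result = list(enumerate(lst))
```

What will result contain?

Step 1: enumerate pairs each element with its index:
  (0, 25)
  (1, 30)
  (2, 35)
Therefore result = [(0, 25), (1, 30), (2, 35)].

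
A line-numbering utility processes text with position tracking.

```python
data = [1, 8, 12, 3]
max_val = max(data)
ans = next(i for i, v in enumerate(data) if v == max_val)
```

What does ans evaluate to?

Step 1: max([1, 8, 12, 3]) = 12.
Step 2: Find first index where value == 12:
  Index 0: 1 != 12
  Index 1: 8 != 12
  Index 2: 12 == 12, found!
Therefore ans = 2.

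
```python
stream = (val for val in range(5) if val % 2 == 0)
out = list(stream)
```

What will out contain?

Step 1: Filter range(5) keeping only even values:
  val=0: even, included
  val=1: odd, excluded
  val=2: even, included
  val=3: odd, excluded
  val=4: even, included
Therefore out = [0, 2, 4].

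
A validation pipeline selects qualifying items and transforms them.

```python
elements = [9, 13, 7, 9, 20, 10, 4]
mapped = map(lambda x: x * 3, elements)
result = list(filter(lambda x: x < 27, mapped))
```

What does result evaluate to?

Step 1: Map x * 3:
  9 -> 27
  13 -> 39
  7 -> 21
  9 -> 27
  20 -> 60
  10 -> 30
  4 -> 12
Step 2: Filter for < 27:
  27: removed
  39: removed
  21: kept
  27: removed
  60: removed
  30: removed
  12: kept
Therefore result = [21, 12].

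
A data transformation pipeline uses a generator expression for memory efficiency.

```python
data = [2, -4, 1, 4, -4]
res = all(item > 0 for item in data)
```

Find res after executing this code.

Step 1: Check item > 0 for each element in [2, -4, 1, 4, -4]:
  2 > 0: True
  -4 > 0: False
  1 > 0: True
  4 > 0: True
  -4 > 0: False
Step 2: all() returns False.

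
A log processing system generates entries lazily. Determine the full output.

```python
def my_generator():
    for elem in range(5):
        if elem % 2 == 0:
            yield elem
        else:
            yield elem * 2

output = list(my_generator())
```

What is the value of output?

Step 1: For each elem in range(5), yield elem if even, else elem*2:
  elem=0 (even): yield 0
  elem=1 (odd): yield 1*2 = 2
  elem=2 (even): yield 2
  elem=3 (odd): yield 3*2 = 6
  elem=4 (even): yield 4
Therefore output = [0, 2, 2, 6, 4].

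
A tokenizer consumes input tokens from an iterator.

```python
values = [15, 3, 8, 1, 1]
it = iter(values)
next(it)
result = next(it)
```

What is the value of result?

Step 1: Create iterator over [15, 3, 8, 1, 1].
Step 2: next() consumes 15.
Step 3: next() returns 3.
Therefore result = 3.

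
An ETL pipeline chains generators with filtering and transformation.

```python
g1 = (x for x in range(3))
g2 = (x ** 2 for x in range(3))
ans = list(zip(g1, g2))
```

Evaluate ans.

Step 1: g1 produces [0, 1, 2].
Step 2: g2 produces [0, 1, 4].
Step 3: zip pairs them: [(0, 0), (1, 1), (2, 4)].
Therefore ans = [(0, 0), (1, 1), (2, 4)].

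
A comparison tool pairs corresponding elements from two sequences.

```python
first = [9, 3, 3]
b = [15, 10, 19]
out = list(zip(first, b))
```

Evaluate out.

Step 1: zip pairs elements at same index:
  Index 0: (9, 15)
  Index 1: (3, 10)
  Index 2: (3, 19)
Therefore out = [(9, 15), (3, 10), (3, 19)].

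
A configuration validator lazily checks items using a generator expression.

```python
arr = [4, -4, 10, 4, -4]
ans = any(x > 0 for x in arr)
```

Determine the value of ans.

Step 1: Check x > 0 for each element in [4, -4, 10, 4, -4]:
  4 > 0: True
  -4 > 0: False
  10 > 0: True
  4 > 0: True
  -4 > 0: False
Step 2: any() returns True.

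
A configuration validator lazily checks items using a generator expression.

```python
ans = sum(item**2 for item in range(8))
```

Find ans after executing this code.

Step 1: Compute item**2 for each item in range(8):
  item=0: 0**2 = 0
  item=1: 1**2 = 1
  item=2: 2**2 = 4
  item=3: 3**2 = 9
  item=4: 4**2 = 16
  item=5: 5**2 = 25
  item=6: 6**2 = 36
  item=7: 7**2 = 49
Step 2: sum = 0 + 1 + 4 + 9 + 16 + 25 + 36 + 49 = 140.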